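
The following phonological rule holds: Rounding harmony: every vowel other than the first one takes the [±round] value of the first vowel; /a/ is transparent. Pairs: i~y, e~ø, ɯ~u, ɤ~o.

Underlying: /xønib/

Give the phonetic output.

[xønyb]

/i/ harmonizes with /ø/ ([+round]) → [y]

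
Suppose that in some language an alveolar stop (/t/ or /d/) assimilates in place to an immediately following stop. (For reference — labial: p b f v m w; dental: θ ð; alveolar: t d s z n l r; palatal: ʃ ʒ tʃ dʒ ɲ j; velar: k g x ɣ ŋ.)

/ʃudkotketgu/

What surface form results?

[ʃugkokkekgu]

/d/ before /k/ (velar) → [g]
/t/ before /k/ (velar) → [k]
/t/ before /g/ (velar) → [k]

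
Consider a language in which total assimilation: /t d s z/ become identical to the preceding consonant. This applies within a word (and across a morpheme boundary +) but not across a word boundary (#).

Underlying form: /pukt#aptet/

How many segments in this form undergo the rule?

/t/ after /k/ → [k] (total assimilation)
/t/ after /p/ → [p] (total assimilation)
2 segments change.

2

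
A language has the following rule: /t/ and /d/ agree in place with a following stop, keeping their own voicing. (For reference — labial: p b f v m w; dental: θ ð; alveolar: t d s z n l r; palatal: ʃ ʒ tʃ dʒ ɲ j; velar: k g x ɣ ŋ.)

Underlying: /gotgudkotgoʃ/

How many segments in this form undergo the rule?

/t/ before /g/ (velar) → [k]
/d/ before /k/ (velar) → [g]
/t/ before /g/ (velar) → [k]
3 segments change.

3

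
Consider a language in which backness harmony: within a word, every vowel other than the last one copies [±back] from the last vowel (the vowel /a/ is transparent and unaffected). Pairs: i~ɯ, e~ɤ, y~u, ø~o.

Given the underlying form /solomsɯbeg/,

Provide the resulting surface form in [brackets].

[sølømsibeg]

/o/ harmonizes with /e/ ([-back]) → [ø]
/o/ harmonizes with /e/ ([-back]) → [ø]
/ɯ/ harmonizes with /e/ ([-back]) → [i]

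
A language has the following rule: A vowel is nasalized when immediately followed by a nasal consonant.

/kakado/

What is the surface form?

no segment meets the rule's conditions; no change.

[kakado]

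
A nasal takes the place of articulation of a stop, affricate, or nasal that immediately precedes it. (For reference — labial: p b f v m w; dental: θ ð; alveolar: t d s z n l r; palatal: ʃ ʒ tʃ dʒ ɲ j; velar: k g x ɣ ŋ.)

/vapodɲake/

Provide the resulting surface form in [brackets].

/ɲ/ after /d/ (alveolar) → [n]

[vapodnake]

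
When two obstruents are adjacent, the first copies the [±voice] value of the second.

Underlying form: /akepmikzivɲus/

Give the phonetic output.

/k/ before /z/ (voiced) → [g]

[akepmigzivɲus]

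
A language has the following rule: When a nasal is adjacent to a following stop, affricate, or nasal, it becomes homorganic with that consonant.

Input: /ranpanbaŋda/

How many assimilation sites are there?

3

/n/ before /p/ (labial) → [m]
/n/ before /b/ (labial) → [m]
/ŋ/ before /d/ (alveolar) → [n]
3 segments change.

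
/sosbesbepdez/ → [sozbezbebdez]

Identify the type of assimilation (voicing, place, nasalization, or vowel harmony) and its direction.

/s/→[z] /s/→[z] /p/→[b].
Each target copies a feature from the following segment, so the direction is regressive.

voicing assimilation, regressive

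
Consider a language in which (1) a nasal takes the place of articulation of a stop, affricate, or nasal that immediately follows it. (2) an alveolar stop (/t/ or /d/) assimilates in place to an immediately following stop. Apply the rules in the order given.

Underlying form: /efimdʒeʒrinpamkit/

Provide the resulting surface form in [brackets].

Rule 1: /m/ before /dʒ/ (palatal) → [ɲ]
Rule 1: /n/ before /p/ (labial) → [m]
Rule 1: /m/ before /k/ (velar) → [ŋ]
After rule 1: efiɲdʒeʒrimpaŋkit
Rule 2: no segment meets the rule's conditions; no change.

[efiɲdʒeʒrimpaŋkit]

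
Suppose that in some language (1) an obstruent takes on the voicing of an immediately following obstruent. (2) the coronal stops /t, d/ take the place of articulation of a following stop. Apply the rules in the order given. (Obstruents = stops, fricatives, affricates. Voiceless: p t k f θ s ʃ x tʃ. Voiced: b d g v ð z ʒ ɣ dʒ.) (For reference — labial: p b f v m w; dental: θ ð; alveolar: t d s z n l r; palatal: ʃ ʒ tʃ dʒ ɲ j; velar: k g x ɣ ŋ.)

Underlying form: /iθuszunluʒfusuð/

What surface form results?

[iθuzzunluʃfusuð]

Rule 1: /s/ before /z/ (voiced) → [z]
Rule 1: /ʒ/ before /f/ (voiceless) → [ʃ]
After rule 1: iθuzzunluʃfusuð
Rule 2: no segment meets the rule's conditions; no change.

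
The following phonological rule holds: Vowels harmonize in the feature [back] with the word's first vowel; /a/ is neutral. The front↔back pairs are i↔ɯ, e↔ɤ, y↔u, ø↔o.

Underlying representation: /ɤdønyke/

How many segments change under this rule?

/ø/ harmonizes with /ɤ/ ([+back]) → [o]
/y/ harmonizes with /ɤ/ ([+back]) → [u]
/e/ harmonizes with /ɤ/ ([+back]) → [ɤ]
3 segments change.

3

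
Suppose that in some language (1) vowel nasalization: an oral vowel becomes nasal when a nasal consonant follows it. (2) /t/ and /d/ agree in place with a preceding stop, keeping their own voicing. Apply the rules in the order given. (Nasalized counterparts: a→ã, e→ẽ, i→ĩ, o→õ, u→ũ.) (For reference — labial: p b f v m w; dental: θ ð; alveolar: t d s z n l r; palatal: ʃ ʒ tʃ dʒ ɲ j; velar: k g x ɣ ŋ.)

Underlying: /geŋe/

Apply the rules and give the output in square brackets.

[gẽŋe]

Rule 1: /e/ before nasal /ŋ/ → [ẽ]
After rule 1: gẽŋe
Rule 2: no segment meets the rule's conditions; no change.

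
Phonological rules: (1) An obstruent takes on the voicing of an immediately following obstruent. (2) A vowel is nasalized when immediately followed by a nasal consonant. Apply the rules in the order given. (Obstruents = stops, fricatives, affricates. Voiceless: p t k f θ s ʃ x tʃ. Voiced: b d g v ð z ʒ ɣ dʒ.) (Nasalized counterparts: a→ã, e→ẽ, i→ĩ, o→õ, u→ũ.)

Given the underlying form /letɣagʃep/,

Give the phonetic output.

[ledɣakʃep]

Rule 1: /t/ before /ɣ/ (voiced) → [d]
Rule 1: /g/ before /ʃ/ (voiceless) → [k]
After rule 1: ledɣakʃep
Rule 2: no segment meets the rule's conditions; no change.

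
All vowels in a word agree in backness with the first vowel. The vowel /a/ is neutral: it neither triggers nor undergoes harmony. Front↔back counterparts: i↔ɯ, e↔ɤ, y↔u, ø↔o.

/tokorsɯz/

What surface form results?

no segment meets the rule's conditions; no change.

[tokorsɯz]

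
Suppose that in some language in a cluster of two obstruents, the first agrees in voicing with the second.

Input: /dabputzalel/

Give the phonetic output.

/b/ before /p/ (voiceless) → [p]
/t/ before /z/ (voiced) → [d]

[dappudzalel]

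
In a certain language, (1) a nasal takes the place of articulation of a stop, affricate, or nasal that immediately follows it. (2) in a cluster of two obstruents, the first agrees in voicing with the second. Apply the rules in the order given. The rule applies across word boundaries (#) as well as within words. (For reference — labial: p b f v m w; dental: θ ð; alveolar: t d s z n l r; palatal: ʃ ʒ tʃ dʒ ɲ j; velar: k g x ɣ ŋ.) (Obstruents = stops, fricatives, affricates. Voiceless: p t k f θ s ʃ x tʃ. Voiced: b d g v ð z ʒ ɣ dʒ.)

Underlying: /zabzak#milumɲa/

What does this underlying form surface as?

[zabzak#miluɲɲa]

Rule 1: /m/ before /ɲ/ (palatal) → [ɲ]
After rule 1: zabzak#miluɲɲa
Rule 2: no segment meets the rule's conditions; no change.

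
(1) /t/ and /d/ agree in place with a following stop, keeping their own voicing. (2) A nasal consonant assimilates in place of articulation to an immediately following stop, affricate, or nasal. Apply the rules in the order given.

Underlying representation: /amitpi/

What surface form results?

[amippi]

Rule 1: /t/ before /p/ (labial) → [p]
After rule 1: amippi
Rule 2: no segment meets the rule's conditions; no change.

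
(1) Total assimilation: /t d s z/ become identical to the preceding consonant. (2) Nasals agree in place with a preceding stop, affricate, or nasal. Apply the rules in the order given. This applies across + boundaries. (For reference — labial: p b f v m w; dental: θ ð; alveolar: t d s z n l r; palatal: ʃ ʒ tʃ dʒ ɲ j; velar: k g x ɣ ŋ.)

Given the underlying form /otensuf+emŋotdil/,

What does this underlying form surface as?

Rule 1: /s/ after /n/ → [n] (total assimilation)
Rule 1: /d/ after /t/ → [t] (total assimilation)
After rule 1: otennuf+emŋottil
Rule 2: /ŋ/ after /m/ (labial) → [m]

[otennuf+emmottil]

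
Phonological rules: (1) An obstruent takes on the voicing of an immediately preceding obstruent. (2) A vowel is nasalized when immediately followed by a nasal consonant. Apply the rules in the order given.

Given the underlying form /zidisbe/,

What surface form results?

Rule 1: /b/ after /s/ (voiceless) → [p]
After rule 1: zidispe
Rule 2: no segment meets the rule's conditions; no change.

[zidispe]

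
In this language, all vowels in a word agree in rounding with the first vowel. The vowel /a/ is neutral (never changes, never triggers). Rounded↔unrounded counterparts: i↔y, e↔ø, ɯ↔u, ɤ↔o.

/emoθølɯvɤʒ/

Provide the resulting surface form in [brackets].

[emɤθelɯvɤʒ]

/o/ harmonizes with /e/ ([-round]) → [ɤ]
/ø/ harmonizes with /e/ ([-round]) → [e]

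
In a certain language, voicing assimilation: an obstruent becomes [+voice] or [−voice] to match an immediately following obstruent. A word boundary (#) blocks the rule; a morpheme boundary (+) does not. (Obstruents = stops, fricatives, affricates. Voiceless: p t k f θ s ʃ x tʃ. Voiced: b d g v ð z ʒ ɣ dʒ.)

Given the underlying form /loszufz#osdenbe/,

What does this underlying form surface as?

/s/ before /z/ (voiced) → [z]
/f/ before /z/ (voiced) → [v]
/s/ before /d/ (voiced) → [z]

[lozzuvz#ozdenbe]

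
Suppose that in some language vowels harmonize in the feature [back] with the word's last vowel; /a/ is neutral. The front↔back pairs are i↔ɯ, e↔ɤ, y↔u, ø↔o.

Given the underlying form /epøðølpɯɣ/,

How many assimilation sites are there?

3

/e/ harmonizes with /ɯ/ ([+back]) → [ɤ]
/ø/ harmonizes with /ɯ/ ([+back]) → [o]
/ø/ harmonizes with /ɯ/ ([+back]) → [o]
3 segments change.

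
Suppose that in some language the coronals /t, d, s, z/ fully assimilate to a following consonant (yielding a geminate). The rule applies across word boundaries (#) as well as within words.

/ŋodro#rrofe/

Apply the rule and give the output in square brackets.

[ŋorro#rrofe]

/d/ before /r/ → [r] (total assimilation)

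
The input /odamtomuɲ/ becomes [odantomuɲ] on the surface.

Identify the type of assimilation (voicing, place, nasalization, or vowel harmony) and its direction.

place assimilation, regressive

/m/→[n].
Each target copies a feature from the following segment, so the direction is regressive.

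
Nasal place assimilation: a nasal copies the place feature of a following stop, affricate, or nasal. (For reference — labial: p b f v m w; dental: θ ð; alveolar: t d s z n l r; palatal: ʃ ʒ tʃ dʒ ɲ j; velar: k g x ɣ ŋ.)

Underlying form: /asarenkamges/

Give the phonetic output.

[asareŋkaŋges]

/n/ before /k/ (velar) → [ŋ]
/m/ before /g/ (velar) → [ŋ]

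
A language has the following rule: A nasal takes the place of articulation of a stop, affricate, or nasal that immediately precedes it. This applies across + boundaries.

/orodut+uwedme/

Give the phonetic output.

[orodut+uwedne]

/m/ after /d/ (alveolar) → [n]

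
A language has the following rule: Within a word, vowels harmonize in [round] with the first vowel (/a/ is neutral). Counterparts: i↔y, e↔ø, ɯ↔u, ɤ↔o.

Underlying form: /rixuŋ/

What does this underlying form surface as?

/u/ harmonizes with /i/ ([-round]) → [ɯ]

[rixɯŋ]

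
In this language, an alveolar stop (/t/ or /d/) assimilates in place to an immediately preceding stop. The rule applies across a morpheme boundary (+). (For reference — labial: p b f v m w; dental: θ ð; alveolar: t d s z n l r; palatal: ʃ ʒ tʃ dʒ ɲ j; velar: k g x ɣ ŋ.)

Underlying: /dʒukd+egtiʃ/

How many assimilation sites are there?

2

/d/ after /k/ (velar) → [g]
/t/ after /g/ (velar) → [k]
2 segments change.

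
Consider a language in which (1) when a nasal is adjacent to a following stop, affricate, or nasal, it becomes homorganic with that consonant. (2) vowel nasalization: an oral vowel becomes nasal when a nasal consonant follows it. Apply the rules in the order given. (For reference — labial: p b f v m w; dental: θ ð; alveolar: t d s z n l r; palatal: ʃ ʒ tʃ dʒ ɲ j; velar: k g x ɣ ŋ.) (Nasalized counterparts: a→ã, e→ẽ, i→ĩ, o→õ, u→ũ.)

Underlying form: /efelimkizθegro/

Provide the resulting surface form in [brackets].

[efelĩŋkizθegro]

Rule 1: /m/ before /k/ (velar) → [ŋ]
After rule 1: efeliŋkizθegro
Rule 2: /i/ before nasal /ŋ/ → [ĩ]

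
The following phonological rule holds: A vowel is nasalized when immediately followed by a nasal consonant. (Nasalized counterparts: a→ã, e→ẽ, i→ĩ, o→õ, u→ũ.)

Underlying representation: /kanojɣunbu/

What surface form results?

/a/ before nasal /n/ → [ã]
/u/ before nasal /n/ → [ũ]

[kãnojɣũnbu]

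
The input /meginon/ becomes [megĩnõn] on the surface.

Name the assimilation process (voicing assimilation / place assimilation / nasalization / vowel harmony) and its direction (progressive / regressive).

/i/→[ĩ] /o/→[õ].
Each target copies a feature from the following segment, so the direction is regressive.

nasalization, regressive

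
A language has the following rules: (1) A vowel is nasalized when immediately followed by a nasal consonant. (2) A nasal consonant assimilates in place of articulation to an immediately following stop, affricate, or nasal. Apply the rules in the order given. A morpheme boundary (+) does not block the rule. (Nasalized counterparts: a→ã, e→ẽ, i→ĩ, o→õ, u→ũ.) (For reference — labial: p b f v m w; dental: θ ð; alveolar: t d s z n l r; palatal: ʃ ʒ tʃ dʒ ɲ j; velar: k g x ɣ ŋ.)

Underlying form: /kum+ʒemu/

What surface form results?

[kũm+ʒẽmu]

Rule 1: /u/ before nasal /m/ → [ũ]
Rule 1: /e/ before nasal /m/ → [ẽ]
After rule 1: kũm+ʒẽmu
Rule 2: no segment meets the rule's conditions; no change.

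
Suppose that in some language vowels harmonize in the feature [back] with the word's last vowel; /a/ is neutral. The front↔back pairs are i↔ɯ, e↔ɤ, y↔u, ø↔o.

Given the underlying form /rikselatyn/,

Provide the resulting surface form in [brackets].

no segment meets the rule's conditions; no change.

[rikselatyn]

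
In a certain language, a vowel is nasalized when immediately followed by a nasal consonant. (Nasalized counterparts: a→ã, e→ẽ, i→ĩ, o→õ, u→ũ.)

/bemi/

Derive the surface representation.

[bẽmi]

/e/ before nasal /m/ → [ẽ]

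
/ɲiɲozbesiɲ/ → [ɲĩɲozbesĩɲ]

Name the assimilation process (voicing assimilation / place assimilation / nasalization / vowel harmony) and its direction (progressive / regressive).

/i/→[ĩ] /i/→[ĩ].
Each target copies a feature from the following segment, so the direction is regressive.

nasalization, regressive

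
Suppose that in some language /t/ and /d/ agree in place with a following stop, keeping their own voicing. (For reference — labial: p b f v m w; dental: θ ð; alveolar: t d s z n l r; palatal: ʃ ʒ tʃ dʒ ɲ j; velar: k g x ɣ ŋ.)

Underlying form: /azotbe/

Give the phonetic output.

[azopbe]

/t/ before /b/ (labial) → [p]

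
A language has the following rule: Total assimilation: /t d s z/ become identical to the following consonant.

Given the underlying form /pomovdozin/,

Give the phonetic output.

no segment meets the rule's conditions; no change.

[pomovdozin]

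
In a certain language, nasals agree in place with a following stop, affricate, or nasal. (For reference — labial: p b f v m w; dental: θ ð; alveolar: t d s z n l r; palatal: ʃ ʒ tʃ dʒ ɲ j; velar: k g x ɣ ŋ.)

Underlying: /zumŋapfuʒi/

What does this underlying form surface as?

[zuŋŋapfuʒi]

/m/ before /ŋ/ (velar) → [ŋ]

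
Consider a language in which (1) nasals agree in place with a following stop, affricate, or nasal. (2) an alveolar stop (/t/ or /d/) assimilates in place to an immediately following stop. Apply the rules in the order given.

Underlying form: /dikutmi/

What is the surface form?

Rule 1: no segment meets the rule's conditions; no change.
After rule 1: dikutmi
Rule 2: no segment meets the rule's conditions; no change.

[dikutmi]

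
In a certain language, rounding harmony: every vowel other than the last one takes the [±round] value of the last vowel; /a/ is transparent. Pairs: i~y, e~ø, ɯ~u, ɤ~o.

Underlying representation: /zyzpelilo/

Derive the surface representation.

/e/ harmonizes with /o/ ([+round]) → [ø]
/i/ harmonizes with /o/ ([+round]) → [y]

[zyzpølylo]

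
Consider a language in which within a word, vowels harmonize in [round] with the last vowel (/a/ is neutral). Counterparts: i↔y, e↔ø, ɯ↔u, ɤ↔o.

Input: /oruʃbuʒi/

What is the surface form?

[ɤrɯʃbɯʒi]

/o/ harmonizes with /i/ ([-round]) → [ɤ]
/u/ harmonizes with /i/ ([-round]) → [ɯ]
/u/ harmonizes with /i/ ([-round]) → [ɯ]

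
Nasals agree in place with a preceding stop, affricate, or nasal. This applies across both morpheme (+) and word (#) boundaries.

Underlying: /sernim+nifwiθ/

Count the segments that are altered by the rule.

1

/n/ after /m/ (labial) → [m]
1 segment changes.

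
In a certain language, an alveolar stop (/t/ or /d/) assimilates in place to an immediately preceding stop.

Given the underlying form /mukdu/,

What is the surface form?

/d/ after /k/ (velar) → [g]

[mukgu]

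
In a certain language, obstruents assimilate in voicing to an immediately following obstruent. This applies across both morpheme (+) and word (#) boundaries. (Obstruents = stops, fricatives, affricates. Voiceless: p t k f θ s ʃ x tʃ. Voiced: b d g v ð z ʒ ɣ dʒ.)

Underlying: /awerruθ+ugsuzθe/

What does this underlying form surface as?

[awerruθ+uksusθe]

/g/ before /s/ (voiceless) → [k]
/z/ before /θ/ (voiceless) → [s]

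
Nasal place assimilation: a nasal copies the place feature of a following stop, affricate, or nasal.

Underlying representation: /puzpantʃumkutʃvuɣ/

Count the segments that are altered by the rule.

2

/n/ before /tʃ/ (palatal) → [ɲ]
/m/ before /k/ (velar) → [ŋ]
2 segments change.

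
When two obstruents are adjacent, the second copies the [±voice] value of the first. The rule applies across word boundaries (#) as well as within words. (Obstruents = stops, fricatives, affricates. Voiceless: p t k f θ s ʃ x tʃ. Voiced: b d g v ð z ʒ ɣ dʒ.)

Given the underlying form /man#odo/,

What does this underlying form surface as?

no segment meets the rule's conditions; no change.

[man#odo]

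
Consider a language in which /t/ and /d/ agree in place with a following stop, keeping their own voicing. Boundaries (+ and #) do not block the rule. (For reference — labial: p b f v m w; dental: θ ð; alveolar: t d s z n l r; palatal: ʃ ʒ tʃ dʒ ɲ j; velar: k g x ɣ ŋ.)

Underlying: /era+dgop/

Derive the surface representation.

/d/ before /g/ (velar) → [g]

[era+ggop]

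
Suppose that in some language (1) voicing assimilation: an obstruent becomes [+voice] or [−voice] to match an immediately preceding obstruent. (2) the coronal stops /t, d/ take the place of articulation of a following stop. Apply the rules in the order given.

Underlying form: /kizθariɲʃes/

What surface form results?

Rule 1: /θ/ after /z/ (voiced) → [ð]
After rule 1: kizðariɲʃes
Rule 2: no segment meets the rule's conditions; no change.

[kizðariɲʃes]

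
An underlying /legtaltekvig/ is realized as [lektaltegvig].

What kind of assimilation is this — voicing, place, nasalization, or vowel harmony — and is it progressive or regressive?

voicing assimilation, regressive

/g/→[k] /k/→[g].
Each target copies a feature from the following segment, so the direction is regressive.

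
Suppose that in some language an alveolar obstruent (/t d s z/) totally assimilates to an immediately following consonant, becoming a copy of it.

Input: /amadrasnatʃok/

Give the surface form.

/d/ before /r/ → [r] (total assimilation)
/s/ before /n/ → [n] (total assimilation)

[amarrannatʃok]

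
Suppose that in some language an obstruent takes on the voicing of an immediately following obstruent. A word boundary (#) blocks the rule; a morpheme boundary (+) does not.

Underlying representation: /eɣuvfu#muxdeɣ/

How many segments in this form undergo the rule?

2

/v/ before /f/ (voiceless) → [f]
/x/ before /d/ (voiced) → [ɣ]
2 segments change.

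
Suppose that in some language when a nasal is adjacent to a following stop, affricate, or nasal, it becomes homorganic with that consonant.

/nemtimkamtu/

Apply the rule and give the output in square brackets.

[nentiŋkantu]

/m/ before /t/ (alveolar) → [n]
/m/ before /k/ (velar) → [ŋ]
/m/ before /t/ (alveolar) → [n]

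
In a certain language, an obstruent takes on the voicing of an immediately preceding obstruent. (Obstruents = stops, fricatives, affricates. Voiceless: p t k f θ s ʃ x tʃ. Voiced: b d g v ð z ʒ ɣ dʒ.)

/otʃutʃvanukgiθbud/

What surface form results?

[otʃutʃfanukkiθpud]

/v/ after /tʃ/ (voiceless) → [f]
/g/ after /k/ (voiceless) → [k]
/b/ after /θ/ (voiceless) → [p]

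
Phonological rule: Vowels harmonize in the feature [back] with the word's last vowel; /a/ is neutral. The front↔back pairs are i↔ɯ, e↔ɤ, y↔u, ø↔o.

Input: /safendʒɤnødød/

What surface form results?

/ɤ/ harmonizes with /ø/ ([-back]) → [e]

[safendʒenødød]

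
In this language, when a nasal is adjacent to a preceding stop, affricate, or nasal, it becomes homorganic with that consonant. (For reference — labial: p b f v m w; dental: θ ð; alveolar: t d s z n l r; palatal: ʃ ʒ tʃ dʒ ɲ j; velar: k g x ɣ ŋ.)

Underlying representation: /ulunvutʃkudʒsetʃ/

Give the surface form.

[ulunvutʃkudʒsetʃ]

no segment meets the rule's conditions; no change.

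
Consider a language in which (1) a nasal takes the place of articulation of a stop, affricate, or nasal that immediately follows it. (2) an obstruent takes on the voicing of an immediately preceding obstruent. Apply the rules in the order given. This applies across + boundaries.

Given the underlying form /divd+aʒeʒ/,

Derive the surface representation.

Rule 1: no segment meets the rule's conditions; no change.
After rule 1: divd+aʒeʒ
Rule 2: no segment meets the rule's conditions; no change.

[divd+aʒeʒ]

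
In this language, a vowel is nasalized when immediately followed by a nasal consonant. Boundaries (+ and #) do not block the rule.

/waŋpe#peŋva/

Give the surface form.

[wãŋpe#pẽŋva]

/a/ before nasal /ŋ/ → [ã]
/e/ before nasal /ŋ/ → [ẽ]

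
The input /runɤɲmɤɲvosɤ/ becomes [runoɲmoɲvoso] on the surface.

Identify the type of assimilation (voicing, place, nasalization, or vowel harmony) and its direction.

vowel harmony, progressive

/ɤ/→[o] /ɤ/→[o] /ɤ/→[o].
Vowels agree with the first vowel, so the harmony is progressive.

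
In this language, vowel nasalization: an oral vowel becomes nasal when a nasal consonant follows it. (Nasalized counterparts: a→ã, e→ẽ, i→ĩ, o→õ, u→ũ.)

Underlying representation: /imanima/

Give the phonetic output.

[ĩmãnĩma]

/i/ before nasal /m/ → [ĩ]
/a/ before nasal /n/ → [ã]
/i/ before nasal /m/ → [ĩ]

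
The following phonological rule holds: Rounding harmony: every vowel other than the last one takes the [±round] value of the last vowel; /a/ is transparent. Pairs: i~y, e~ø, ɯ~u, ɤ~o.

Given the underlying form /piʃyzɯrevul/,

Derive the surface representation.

/i/ harmonizes with /u/ ([+round]) → [y]
/ɯ/ harmonizes with /u/ ([+round]) → [u]
/e/ harmonizes with /u/ ([+round]) → [ø]

[pyʃyzurøvul]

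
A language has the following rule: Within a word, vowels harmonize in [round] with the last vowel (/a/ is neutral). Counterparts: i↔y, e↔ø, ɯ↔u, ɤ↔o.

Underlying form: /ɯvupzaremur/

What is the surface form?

[uvupzarømur]

/ɯ/ harmonizes with /u/ ([+round]) → [u]
/e/ harmonizes with /u/ ([+round]) → [ø]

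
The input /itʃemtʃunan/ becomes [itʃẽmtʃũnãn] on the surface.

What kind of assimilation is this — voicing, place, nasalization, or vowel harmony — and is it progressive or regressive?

nasalization, regressive

/e/→[ẽ] /u/→[ũ] /a/→[ã].
Each target copies a feature from the following segment, so the direction is regressive.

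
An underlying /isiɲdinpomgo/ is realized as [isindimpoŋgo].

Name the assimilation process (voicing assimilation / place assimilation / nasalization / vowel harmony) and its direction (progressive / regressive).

/ɲ/→[n] /n/→[m] /m/→[ŋ].
Each target copies a feature from the following segment, so the direction is regressive.

place assimilation, regressive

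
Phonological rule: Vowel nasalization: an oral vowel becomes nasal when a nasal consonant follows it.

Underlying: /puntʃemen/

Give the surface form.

/u/ before nasal /n/ → [ũ]
/e/ before nasal /m/ → [ẽ]
/e/ before nasal /n/ → [ẽ]

[pũntʃẽmẽn]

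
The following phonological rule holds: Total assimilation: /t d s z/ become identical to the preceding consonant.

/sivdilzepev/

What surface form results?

/d/ after /v/ → [v] (total assimilation)
/z/ after /l/ → [l] (total assimilation)

[sivvillepev]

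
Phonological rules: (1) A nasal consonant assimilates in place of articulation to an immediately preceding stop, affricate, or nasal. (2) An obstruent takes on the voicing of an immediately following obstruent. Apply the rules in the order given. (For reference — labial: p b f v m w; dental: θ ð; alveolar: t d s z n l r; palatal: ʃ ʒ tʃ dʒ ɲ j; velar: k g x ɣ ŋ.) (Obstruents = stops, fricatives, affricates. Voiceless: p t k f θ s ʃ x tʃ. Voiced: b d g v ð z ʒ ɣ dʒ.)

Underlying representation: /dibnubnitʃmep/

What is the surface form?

Rule 1: /n/ after /b/ (labial) → [m]
Rule 1: /n/ after /b/ (labial) → [m]
Rule 1: /m/ after /tʃ/ (palatal) → [ɲ]
After rule 1: dibmubmitʃɲep
Rule 2: no segment meets the rule's conditions; no change.

[dibmubmitʃɲep]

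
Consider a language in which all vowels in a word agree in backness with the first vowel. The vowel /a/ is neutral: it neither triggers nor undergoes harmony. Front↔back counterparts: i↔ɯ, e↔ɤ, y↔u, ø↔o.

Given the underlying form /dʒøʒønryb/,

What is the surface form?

[dʒøʒønryb]

no segment meets the rule's conditions; no change.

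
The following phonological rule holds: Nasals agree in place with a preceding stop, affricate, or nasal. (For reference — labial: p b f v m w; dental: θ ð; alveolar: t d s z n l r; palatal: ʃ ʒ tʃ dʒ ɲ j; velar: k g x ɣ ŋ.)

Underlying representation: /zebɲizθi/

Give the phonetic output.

/ɲ/ after /b/ (labial) → [m]

[zebmizθi]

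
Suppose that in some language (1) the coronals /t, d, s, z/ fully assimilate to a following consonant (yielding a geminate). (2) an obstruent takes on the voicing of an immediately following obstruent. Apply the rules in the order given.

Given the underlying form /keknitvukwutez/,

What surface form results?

Rule 1: /t/ before /v/ → [v] (total assimilation)
After rule 1: keknivvukwutez
Rule 2: no segment meets the rule's conditions; no change.

[keknivvukwutez]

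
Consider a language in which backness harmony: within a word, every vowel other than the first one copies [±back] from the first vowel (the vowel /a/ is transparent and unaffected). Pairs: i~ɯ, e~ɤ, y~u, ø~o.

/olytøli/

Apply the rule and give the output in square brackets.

/y/ harmonizes with /o/ ([+back]) → [u]
/ø/ harmonizes with /o/ ([+back]) → [o]
/i/ harmonizes with /o/ ([+back]) → [ɯ]

[olutolɯ]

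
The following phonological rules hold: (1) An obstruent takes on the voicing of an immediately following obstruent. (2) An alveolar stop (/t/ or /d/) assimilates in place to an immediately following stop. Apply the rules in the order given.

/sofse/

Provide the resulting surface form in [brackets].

[sofse]

Rule 1: no segment meets the rule's conditions; no change.
After rule 1: sofse
Rule 2: no segment meets the rule's conditions; no change.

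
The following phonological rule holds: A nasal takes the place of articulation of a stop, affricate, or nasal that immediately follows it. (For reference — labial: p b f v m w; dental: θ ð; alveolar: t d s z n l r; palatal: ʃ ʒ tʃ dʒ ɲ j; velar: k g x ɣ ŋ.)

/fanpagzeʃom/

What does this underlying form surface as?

[fampagzeʃom]

/n/ before /p/ (labial) → [m]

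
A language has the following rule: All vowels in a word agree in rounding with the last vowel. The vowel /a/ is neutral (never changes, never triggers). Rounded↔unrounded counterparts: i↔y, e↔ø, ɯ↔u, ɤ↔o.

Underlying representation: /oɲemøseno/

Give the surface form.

/e/ harmonizes with /o/ ([+round]) → [ø]
/e/ harmonizes with /o/ ([+round]) → [ø]

[oɲømøsøno]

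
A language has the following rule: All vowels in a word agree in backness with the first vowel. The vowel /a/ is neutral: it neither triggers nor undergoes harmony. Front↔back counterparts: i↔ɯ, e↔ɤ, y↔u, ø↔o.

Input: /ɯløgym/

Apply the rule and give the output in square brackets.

/ø/ harmonizes with /ɯ/ ([+back]) → [o]
/y/ harmonizes with /ɯ/ ([+back]) → [u]

[ɯlogum]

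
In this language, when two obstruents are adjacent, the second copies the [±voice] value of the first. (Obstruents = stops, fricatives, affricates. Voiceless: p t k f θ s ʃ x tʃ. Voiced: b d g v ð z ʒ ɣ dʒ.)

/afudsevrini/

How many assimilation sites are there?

/s/ after /d/ (voiced) → [z]
1 segment changes.

1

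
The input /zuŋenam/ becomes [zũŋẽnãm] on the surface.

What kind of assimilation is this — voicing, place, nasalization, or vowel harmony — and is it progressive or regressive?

nasalization, regressive

/u/→[ũ] /e/→[ẽ] /a/→[ã].
Each target copies a feature from the following segment, so the direction is regressive.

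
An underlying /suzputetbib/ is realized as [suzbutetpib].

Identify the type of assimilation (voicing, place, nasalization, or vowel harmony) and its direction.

/p/→[b] /b/→[p].
Each target copies a feature from the preceding segment, so the direction is progressive.

voicing assimilation, progressive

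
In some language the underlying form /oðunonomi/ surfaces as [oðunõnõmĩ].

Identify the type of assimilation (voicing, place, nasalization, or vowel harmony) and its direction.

/o/→[õ] /o/→[õ] /i/→[ĩ].
Each target copies a feature from the preceding segment, so the direction is progressive.

nasalization, progressive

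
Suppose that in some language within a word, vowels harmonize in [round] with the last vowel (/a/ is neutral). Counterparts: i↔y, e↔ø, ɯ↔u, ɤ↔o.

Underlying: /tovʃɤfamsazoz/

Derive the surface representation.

/ɤ/ harmonizes with /o/ ([+round]) → [o]

[tovʃofamsazoz]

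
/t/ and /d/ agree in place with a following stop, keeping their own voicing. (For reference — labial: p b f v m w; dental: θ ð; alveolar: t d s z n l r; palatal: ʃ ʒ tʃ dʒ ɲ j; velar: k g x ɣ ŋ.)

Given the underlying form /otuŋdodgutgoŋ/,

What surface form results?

/d/ before /g/ (velar) → [g]
/t/ before /g/ (velar) → [k]

[otuŋdoggukgoŋ]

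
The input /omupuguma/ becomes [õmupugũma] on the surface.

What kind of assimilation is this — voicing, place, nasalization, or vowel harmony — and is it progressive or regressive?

/o/→[õ] /u/→[ũ].
Each target copies a feature from the following segment, so the direction is regressive.

nasalization, regressive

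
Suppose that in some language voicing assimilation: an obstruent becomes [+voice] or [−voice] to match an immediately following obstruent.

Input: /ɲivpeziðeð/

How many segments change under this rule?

1

/v/ before /p/ (voiceless) → [f]
1 segment changes.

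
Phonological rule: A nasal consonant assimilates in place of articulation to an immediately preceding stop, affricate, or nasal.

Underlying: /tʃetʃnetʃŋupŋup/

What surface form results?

/n/ after /tʃ/ (palatal) → [ɲ]
/ŋ/ after /tʃ/ (palatal) → [ɲ]
/ŋ/ after /p/ (labial) → [m]

[tʃetʃɲetʃɲupmup]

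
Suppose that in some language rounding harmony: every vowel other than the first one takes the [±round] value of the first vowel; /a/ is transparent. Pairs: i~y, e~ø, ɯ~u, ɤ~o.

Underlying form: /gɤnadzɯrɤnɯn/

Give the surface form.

no segment meets the rule's conditions; no change.

[gɤnadzɯrɤnɯn]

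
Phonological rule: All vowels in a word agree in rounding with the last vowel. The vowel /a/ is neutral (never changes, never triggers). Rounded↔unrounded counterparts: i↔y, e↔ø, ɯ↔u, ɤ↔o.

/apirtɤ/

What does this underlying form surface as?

no segment meets the rule's conditions; no change.

[apirtɤ]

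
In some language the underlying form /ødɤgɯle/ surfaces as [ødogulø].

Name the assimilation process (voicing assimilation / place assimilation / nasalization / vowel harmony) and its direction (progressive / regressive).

vowel harmony, progressive

/ɤ/→[o] /ɯ/→[u] /e/→[ø].
Vowels agree with the first vowel, so the harmony is progressive.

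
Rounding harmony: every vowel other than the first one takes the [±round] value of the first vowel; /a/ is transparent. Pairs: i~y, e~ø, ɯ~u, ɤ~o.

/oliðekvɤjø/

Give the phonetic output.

[olyðøkvojø]

/i/ harmonizes with /o/ ([+round]) → [y]
/e/ harmonizes with /o/ ([+round]) → [ø]
/ɤ/ harmonizes with /o/ ([+round]) → [o]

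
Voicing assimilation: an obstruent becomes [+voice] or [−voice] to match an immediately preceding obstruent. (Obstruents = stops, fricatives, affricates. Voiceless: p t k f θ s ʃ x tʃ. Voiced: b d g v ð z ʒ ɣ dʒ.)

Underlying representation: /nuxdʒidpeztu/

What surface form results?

[nuxtʃidbezdu]

/dʒ/ after /x/ (voiceless) → [tʃ]
/p/ after /d/ (voiced) → [b]
/t/ after /z/ (voiced) → [d]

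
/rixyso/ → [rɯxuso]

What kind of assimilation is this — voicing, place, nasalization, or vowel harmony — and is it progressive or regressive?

vowel harmony, regressive

/i/→[ɯ] /y/→[u].
Vowels agree with the last vowel, so the harmony is regressive.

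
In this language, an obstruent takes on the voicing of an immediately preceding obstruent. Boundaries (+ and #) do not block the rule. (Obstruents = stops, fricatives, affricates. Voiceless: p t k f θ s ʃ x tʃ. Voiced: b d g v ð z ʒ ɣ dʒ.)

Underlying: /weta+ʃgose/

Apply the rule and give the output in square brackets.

[weta+ʃkose]

/g/ after /ʃ/ (voiceless) → [k]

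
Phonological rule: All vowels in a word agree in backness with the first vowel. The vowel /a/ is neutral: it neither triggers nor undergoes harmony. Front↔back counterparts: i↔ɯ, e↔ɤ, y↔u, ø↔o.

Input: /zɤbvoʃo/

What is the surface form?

no segment meets the rule's conditions; no change.

[zɤbvoʃo]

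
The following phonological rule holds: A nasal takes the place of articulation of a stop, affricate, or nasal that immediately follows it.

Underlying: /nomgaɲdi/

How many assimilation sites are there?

2

/m/ before /g/ (velar) → [ŋ]
/ɲ/ before /d/ (alveolar) → [n]
2 segments change.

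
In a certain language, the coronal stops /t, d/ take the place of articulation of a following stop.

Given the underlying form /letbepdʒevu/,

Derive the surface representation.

/t/ before /b/ (labial) → [p]

[lepbepdʒevu]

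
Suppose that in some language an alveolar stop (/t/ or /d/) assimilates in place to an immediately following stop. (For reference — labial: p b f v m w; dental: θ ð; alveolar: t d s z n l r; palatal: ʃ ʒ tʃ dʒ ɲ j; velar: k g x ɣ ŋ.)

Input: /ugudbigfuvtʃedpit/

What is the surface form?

/d/ before /b/ (labial) → [b]
/d/ before /p/ (labial) → [b]

[ugubbigfuvtʃebpit]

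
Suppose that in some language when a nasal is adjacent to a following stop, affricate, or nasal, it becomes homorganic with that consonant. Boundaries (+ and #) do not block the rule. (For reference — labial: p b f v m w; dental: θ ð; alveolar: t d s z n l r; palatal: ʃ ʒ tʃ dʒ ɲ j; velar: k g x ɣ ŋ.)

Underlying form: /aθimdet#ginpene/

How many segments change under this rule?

2

/m/ before /d/ (alveolar) → [n]
/n/ before /p/ (labial) → [m]
2 segments change.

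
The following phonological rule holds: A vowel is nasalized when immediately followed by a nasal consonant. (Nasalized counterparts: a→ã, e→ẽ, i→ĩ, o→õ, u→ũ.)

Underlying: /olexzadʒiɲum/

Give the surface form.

[olexzadʒĩɲũm]

/i/ before nasal /ɲ/ → [ĩ]
/u/ before nasal /m/ → [ũ]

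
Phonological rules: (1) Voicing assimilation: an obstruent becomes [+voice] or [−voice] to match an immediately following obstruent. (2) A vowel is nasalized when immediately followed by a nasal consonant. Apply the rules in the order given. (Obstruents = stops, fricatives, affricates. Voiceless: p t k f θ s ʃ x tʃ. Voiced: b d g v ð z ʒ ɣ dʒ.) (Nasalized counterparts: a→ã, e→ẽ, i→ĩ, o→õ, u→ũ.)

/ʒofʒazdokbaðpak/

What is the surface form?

[ʒovʒazdogbaθpak]

Rule 1: /f/ before /ʒ/ (voiced) → [v]
Rule 1: /k/ before /b/ (voiced) → [g]
Rule 1: /ð/ before /p/ (voiceless) → [θ]
After rule 1: ʒovʒazdogbaθpak
Rule 2: no segment meets the rule's conditions; no change.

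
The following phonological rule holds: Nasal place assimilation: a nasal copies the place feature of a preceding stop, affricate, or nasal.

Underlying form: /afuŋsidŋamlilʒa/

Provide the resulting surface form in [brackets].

/ŋ/ after /d/ (alveolar) → [n]

[afuŋsidnamlilʒa]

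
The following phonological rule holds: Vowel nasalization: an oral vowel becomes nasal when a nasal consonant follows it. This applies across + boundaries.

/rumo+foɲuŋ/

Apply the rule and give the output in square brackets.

[rũmo+fõɲũŋ]

/u/ before nasal /m/ → [ũ]
/o/ before nasal /ɲ/ → [õ]
/u/ before nasal /ŋ/ → [ũ]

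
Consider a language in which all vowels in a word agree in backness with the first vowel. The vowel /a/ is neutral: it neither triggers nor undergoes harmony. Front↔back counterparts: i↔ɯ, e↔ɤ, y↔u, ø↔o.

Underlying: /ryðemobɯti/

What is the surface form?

/o/ harmonizes with /y/ ([-back]) → [ø]
/ɯ/ harmonizes with /y/ ([-back]) → [i]

[ryðemøbiti]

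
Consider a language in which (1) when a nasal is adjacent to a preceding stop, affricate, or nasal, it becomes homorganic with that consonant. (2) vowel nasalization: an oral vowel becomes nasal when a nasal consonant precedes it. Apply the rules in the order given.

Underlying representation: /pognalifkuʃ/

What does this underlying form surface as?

[pogŋãlifkuʃ]

Rule 1: /n/ after /g/ (velar) → [ŋ]
After rule 1: pogŋalifkuʃ
Rule 2: /a/ after nasal /ŋ/ → [ã]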